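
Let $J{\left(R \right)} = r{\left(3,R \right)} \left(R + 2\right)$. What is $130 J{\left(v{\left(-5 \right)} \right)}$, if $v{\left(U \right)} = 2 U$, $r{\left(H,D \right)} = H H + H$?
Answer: $-12480$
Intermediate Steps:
$r{\left(H,D \right)} = H + H^{2}$ ($r{\left(H,D \right)} = H^{2} + H = H + H^{2}$)
$J{\left(R \right)} = 24 + 12 R$ ($J{\left(R \right)} = 3 \left(1 + 3\right) \left(R + 2\right) = 3 \cdot 4 \left(2 + R\right) = 12 \left(2 + R\right) = 24 + 12 R$)
$130 J{\left(v{\left(-5 \right)} \right)} = 130 \left(24 + 12 \cdot 2 \left(-5\right)\right) = 130 \left(24 + 12 \left(-10\right)\right) = 130 \left(24 - 120\right) = 130 \left(-96\right) = -12480$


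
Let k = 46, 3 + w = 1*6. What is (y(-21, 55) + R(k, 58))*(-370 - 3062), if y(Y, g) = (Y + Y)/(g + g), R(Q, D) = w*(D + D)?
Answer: -5965128/5 ≈ -1.1930e+6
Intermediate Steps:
w = 3 (w = -3 + 1*6 = -3 + 6 = 3)
R(Q, D) = 6*D (R(Q, D) = 3*(D + D) = 3*(2*D) = 6*D)
y(Y, g) = Y/g (y(Y, g) = (2*Y)/((2*g)) = (2*Y)*(1/(2*g)) = Y/g)
(y(-21, 55) + R(k, 58))*(-370 - 3062) = (-21/55 + 6*58)*(-370 - 3062) = (-21*1/55 + 348)*(-3432) = (-21/55 + 348)*(-3432) = (19119/55)*(-3432) = -5965128/5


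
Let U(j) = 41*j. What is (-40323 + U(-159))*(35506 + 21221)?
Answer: -2657206134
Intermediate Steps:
(-40323 + U(-159))*(35506 + 21221) = (-40323 + 41*(-159))*(35506 + 21221) = (-40323 - 6519)*56727 = -46842*56727 = -2657206134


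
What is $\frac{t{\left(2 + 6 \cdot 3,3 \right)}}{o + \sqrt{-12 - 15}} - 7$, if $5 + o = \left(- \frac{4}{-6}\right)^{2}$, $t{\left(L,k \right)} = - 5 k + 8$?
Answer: $- \frac{24493}{3868} + \frac{1701 i \sqrt{3}}{3868} \approx -6.3322 + 0.76169 i$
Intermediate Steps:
$t{\left(L,k \right)} = 8 - 5 k$
$o = - \frac{41}{9}$ ($o = -5 + \left(- \frac{4}{-6}\right)^{2} = -5 + \left(\left(-4\right) \left(- \frac{1}{6}\right)\right)^{2} = -5 + \left(\frac{2}{3}\right)^{2} = -5 + \frac{4}{9} = - \frac{41}{9} \approx -4.5556$)
$\frac{t{\left(2 + 6 \cdot 3,3 \right)}}{o + \sqrt{-12 - 15}} - 7 = \frac{8 - 15}{- \frac{41}{9} + \sqrt{-12 - 15}} - 7 = \frac{8 - 15}{- \frac{41}{9} + \sqrt{-27}} - 7 = - \frac{7}{- \frac{41}{9} + 3 i \sqrt{3}} - 7 = -7 - \frac{7}{- \frac{41}{9} + 3 i \sqrt{3}}$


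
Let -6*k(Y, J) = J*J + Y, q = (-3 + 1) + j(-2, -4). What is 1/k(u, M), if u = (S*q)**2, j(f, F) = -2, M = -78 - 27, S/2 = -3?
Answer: -2/3867 ≈ -0.00051720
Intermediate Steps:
S = -6 (S = 2*(-3) = -6)
M = -105
q = -4 (q = (-3 + 1) - 2 = -2 - 2 = -4)
u = 576 (u = (-6*(-4))**2 = 24**2 = 576)
k(Y, J) = -Y/6 - J**2/6 (k(Y, J) = -(J*J + Y)/6 = -(J**2 + Y)/6 = -(Y + J**2)/6 = -Y/6 - J**2/6)
1/k(u, M) = 1/(-1/6*576 - 1/6*(-105)**2) = 1/(-96 - 1/6*11025) = 1/(-96 - 3675/2) = 1/(-3867/2) = -2/3867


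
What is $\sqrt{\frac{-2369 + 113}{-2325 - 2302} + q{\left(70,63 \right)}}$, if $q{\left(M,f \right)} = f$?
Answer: $\frac{\sqrt{1359213639}}{4627} \approx 7.9679$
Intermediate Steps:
$\sqrt{\frac{-2369 + 113}{-2325 - 2302} + q{\left(70,63 \right)}} = \sqrt{\frac{-2369 + 113}{-2325 - 2302} + 63} = \sqrt{- \frac{2256}{-4627} + 63} = \sqrt{\left(-2256\right) \left(- \frac{1}{4627}\right) + 63} = \sqrt{\frac{2256}{4627} + 63} = \sqrt{\frac{293757}{4627}} = \frac{\sqrt{1359213639}}{4627}$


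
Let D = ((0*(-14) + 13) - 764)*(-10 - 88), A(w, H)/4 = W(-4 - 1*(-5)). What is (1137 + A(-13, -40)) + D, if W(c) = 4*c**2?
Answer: 74751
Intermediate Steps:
A(w, H) = 16 (A(w, H) = 4*(4*(-4 - 1*(-5))**2) = 4*(4*(-4 + 5)**2) = 4*(4*1**2) = 4*(4*1) = 4*4 = 16)
D = 73598 (D = ((0 + 13) - 764)*(-98) = (13 - 764)*(-98) = -751*(-98) = 73598)
(1137 + A(-13, -40)) + D = (1137 + 16) + 73598 = 1153 + 73598 = 74751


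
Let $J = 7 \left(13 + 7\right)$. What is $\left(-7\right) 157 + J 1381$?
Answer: $192241$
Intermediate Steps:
$J = 140$ ($J = 7 \cdot 20 = 140$)
$\left(-7\right) 157 + J 1381 = \left(-7\right) 157 + 140 \cdot 1381 = -1099 + 193340 = 192241$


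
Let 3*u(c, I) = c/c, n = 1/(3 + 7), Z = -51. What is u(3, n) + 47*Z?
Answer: -7190/3 ≈ -2396.7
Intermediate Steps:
n = 1/10 ≈ 0.10000
u(c, I) = 1/3 (u(c, I) = (c/c)/3 = (1/3)*1 = 1/3)
u(3, n) + 47*Z = 1/3 + 47*(-51) = 1/3 - 2397 = -7190/3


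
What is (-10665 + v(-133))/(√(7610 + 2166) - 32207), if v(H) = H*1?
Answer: 347771186/1037281073 + 43192*√611/1037281073 ≈ 0.33630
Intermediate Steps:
v(H) = H
(-10665 + v(-133))/(√(7610 + 2166) - 32207) = (-10665 - 133)/(√(7610 + 2166) - 32207) = -10798/(√9776 - 32207) = -10798/(4*√611 - 32207) = -10798/(-32207 + 4*√611)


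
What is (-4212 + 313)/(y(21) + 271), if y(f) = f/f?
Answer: -3899/272 ≈ -14.335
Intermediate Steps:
y(f) = 1
(-4212 + 313)/(y(21) + 271) = (-4212 + 313)/(1 + 271) = -3899/272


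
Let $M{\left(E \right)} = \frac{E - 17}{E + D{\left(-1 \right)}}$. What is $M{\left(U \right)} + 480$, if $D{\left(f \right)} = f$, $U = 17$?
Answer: $480$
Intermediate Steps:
$M{\left(E \right)} = \frac{-17 + E}{-1 + E}$ ($M{\left(E \right)} = \frac{E - 17}{E - 1} = \frac{-17 + E}{-1 + E}$)
$M{\left(U \right)} + 480 = \frac{-17 + 17}{-1 + 17} + 480 = \frac{1}{16} \cdot 0 + 480 = 0 + 480 = 480$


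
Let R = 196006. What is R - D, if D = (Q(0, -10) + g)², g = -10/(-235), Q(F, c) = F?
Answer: 432977250/2209 ≈ 1.9601e+5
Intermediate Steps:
g = 2/47 (g = -10*(-1/235) = 2/47 ≈ 0.042553)
D = 4/2209 (D = (0 + 2/47)² = (2/47)² = 4/2209 ≈ 0.0018108)
R - D = 196006 - 1*4/2209 = 196006 - 4/2209 = 432977250/2209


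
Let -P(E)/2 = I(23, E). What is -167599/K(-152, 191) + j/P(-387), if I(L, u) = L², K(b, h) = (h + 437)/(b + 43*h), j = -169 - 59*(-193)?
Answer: -714690742583/332212 ≈ -2.1513e+6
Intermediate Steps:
j = 11218 (j = -169 + 11387 = 11218)
K(b, h) = (437 + h)/(b + 43*h)
P(E) = -1058 (P(E) = -2*23² = -2*529 = -1058)
-167599/K(-152, 191) + j/P(-387) = -167599*(-152 + 43*191)/(437 + 191) + 11218/(-1058) = -167599/(628/(-152 + 8213)) + 11218*(-1/1058) = -167599/(628/8061) - 5609/529 = -167599/((1/8061)*628) - 5609/529 = -167599/628/8061 - 5609/529 = -167599*8061/628 - 5609/529 = -1351015539/628 - 5609/529 = -714690742583/332212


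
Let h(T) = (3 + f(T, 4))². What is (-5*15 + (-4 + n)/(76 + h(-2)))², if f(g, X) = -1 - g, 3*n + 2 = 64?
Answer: 106605625/19044 ≈ 5597.9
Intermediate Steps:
n = 62/3 (n = -⅔ + (⅓)*64 = -⅔ + 64/3 = 62/3 ≈ 20.667)
h(T) = (2 - T)² (h(T) = (3 + (-1 - T))² = (2 - T)²)
(-5*15 + (-4 + n)/(76 + h(-2)))² = (-5*15 + (-4 + 62/3)/(76 + (-2 - 2)²))² = (-75 + 50/(3*(76 + (-4)²)))² = (-75 + 50/(3*(76 + 16)))² = (-75 + (50/3)/92)² = (-75 + (50/3)*(1/92))² = (-75 + 25/138)² = (-10325/138)² = 106605625/19044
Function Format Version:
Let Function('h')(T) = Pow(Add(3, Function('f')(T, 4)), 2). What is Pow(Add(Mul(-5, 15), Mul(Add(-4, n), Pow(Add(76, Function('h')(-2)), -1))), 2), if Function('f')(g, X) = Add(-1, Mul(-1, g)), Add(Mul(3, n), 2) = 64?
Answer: Rational(106605625, 19044) ≈ 5597.9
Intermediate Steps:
n = Rational(62, 3) (n = Add(Rational(-2, 3), Mul(Rational(1, 3), 64)) = Add(Rational(-2, 3), Rational(64, 3)) = Rational(62, 3) ≈ 20.667)
Function('h')(T) = Pow(Add(2, Mul(-1, T)), 2) (Function('h')(T) = Pow(Add(3, Add(-1, Mul(-1, T))), 2) = Pow(Add(2, Mul(-1, T)), 2))
Pow(Add(Mul(-5, 15), Mul(Add(-4, n), Pow(Add(76, Function('h')(-2)), -1))), 2) = Pow(Add(Mul(-5, 15), Mul(Add(-4, Rational(62, 3)), Pow(Add(76, Pow(Add(-2, -2), 2)), -1))), 2) = Pow(Add(-75, Mul(Rational(50, 3), Pow(Add(76, Pow(-4, 2)), -1))), 2) = Pow(Add(-75, Mul(Rational(50, 3), Pow(Add(76, 16), -1))), 2) = Pow(Add(-75, Mul(Rational(50, 3), Pow(92, -1))), 2) = Pow(Add(-75, Mul(Rational(50, 3), Rational(1, 92))), 2) = Pow(Add(-75, Rational(25, 138)), 2) = Pow(Rational(-10325, 138), 2) = Rational(106605625, 19044)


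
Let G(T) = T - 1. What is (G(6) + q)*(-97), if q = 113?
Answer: -11446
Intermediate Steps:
G(T) = -1 + T
(G(6) + q)*(-97) = ((-1 + 6) + 113)*(-97) = (5 + 113)*(-97) = 118*(-97) = -11446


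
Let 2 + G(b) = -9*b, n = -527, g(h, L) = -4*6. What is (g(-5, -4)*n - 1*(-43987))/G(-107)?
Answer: 56635/961 ≈ 58.933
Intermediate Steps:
g(h, L) = -24
G(b) = -2 - 9*b
(g(-5, -4)*n - 1*(-43987))/G(-107) = (-24*(-527) - 1*(-43987))/(-2 - 9*(-107)) = (12648 + 43987)/(-2 + 963) = 56635/961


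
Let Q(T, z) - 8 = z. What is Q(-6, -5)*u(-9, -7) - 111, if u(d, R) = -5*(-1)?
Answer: -96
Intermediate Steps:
Q(T, z) = 8 + z
u(d, R) = 5
Q(-6, -5)*u(-9, -7) - 111 = (8 - 5)*5 - 111 = 3*5 - 111 = 15 - 111 = -96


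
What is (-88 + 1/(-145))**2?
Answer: 162843121/21025 ≈ 7745.2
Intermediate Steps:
(-88 + 1/(-145))**2 = (-88 - 1/145)**2 = (-12761/145)**2 = 162843121/21025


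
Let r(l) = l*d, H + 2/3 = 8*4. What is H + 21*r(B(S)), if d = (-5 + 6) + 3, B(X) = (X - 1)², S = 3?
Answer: 1102/3 ≈ 367.33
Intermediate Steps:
B(X) = (-1 + X)²
d = 4 (d = 1 + 3 = 4)
H = 94/3 (H = -⅔ + 8*4 = -⅔ + 32 = 94/3 ≈ 31.333)
r(l) = 4*l (r(l) = l*4 = 4*l)
H + 21*r(B(S)) = 94/3 + 21*(4*(-1 + 3)²) = 94/3 + 21*(4*2²) = 94/3 + 21*(4*4) = 94/3 + 21*16 = 94/3 + 336 = 1102/3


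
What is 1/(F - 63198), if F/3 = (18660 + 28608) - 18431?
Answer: 1/23313 ≈ 4.2895e-5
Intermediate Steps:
F = 86511 (F = 3*((18660 + 28608) - 18431) = 3*(47268 - 18431) = 3*28837 = 86511)
1/(F - 63198) = 1/(86511 - 63198) = 1/23313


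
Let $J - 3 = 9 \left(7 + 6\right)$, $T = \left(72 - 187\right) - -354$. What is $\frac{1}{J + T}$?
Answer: $\frac{1}{359} \approx 0.0027855$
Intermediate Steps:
$T = 239$ ($T = -115 + 354 = 239$)
$J = 120$ ($J = 3 + 9 \left(7 + 6\right) = 3 + 9 \cdot 13 = 3 + 117 = 120$)
$\frac{1}{J + T} = \frac{1}{120 + 239} = \frac{1}{359}$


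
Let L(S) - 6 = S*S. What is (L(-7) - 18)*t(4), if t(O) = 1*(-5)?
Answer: -185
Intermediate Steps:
L(S) = 6 + S² (L(S) = 6 + S*S = 6 + S²)
t(O) = -5
(L(-7) - 18)*t(4) = ((6 + (-7)²) - 18)*(-5) = ((6 + 49) - 18)*(-5) = (55 - 18)*(-5) = 37*(-5) = -185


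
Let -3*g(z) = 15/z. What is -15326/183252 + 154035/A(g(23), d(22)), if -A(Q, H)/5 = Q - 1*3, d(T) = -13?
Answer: 16230510781/1695081 ≈ 9575.1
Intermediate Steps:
g(z) = -5/z
A(Q, H) = 15 - 5*Q (A(Q, H) = -5*(Q - 1*3) = -5*(Q - 3) = -5*(-3 + Q) = 15 - 5*Q)
-15326/183252 + 154035/A(g(23), d(22)) = -15326/183252 + 154035/(15 - (-25)/23) = -15326*1/183252 + 154035/(15 - (-25)/23) = -7663/91626 + 154035/(15 - 5*(-5/23)) = -7663/91626 + 154035/(15 + 25/23) = -7663/91626 + 154035/(370/23) = -7663/91626 + 154035*(23/370) = -7663/91626 + 708561/74 = 16230510781/1695081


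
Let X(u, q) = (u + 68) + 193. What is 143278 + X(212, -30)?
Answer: 143751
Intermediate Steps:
X(u, q) = 261 + u (X(u, q) = (68 + u) + 193 = 261 + u)
143278 + X(212, -30) = 143278 + (261 + 212) = 143278 + 473 = 143751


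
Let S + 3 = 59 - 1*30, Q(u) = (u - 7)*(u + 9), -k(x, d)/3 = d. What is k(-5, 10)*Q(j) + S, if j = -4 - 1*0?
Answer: 1676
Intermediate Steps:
j = -4 (j = -4 + 0 = -4)
k(x, d) = -3*d
Q(u) = (-7 + u)*(9 + u)
S = 26 (S = -3 + (59 - 1*30) = -3 + (59 - 30) = -3 + 29 = 26)
k(-5, 10)*Q(j) + S = (-3*10)*(-63 + (-4)² + 2*(-4)) + 26 = -30*(-63 + 16 - 8) + 26 = -30*(-55) + 26 = 1650 + 26 = 1676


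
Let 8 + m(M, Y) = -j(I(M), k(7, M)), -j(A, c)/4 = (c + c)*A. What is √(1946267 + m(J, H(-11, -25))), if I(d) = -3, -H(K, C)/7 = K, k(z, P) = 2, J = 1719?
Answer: √1946211 ≈ 1395.1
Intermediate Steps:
H(K, C) = -7*K
j(A, c) = -8*A*c (j(A, c) = -4*(c + c)*A = -4*2*c*A = -8*A*c)
m(M, Y) = -56 (m(M, Y) = -8 - (-8)*(-3)*2 = -8 - 1*48 = -8 - 48 = -56)
√(1946267 + m(J, H(-11, -25))) = √(1946267 - 56) = √1946211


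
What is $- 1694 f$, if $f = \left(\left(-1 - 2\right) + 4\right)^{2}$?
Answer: $-1694$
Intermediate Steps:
$f = 1$ ($f = \left(\left(-1 - 2\right) + 4\right)^{2} = \left(-3 + 4\right)^{2} = 1^{2} = 1$)
$- 1694 f = \left(-1694\right) 1 = -1694$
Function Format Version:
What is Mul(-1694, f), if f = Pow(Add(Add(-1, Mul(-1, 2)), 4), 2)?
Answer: -1694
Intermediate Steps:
f = 1 (f = Pow(Add(Add(-1, -2), 4), 2) = Pow(Add(-3, 4), 2) = Pow(1, 2) = 1)
Mul(-1694, f) = Mul(-1694, 1) = -1694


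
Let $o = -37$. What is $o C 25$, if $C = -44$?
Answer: $40700$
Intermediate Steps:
$o C 25 = \left(-37\right) \left(-44\right) 25 = 1628 \cdot 25 = 40700$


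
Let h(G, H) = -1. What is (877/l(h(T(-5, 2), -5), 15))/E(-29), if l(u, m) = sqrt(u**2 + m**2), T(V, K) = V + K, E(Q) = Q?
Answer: -877*sqrt(226)/6554 ≈ -2.0116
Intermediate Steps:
T(V, K) = K + V
l(u, m) = sqrt(m**2 + u**2)
(877/l(h(T(-5, 2), -5), 15))/E(-29) = (877/(sqrt(15**2 + (-1)**2)))/(-29) = (877/(sqrt(225 + 1)))*(-1/29) = (877/(sqrt(226)))*(-1/29) = (877*(sqrt(226)/226))*(-1/29) = (877*sqrt(226)/226)*(-1/29) = -877*sqrt(226)/6554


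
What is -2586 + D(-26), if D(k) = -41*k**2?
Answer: -30302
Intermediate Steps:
-2586 + D(-26) = -2586 - 41*(-26)**2 = -2586 - 41*676 = -2586 - 27716 = -30302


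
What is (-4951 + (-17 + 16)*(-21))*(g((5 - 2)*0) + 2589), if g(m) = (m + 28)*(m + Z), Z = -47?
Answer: -6275890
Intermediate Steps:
g(m) = (-47 + m)*(28 + m) (g(m) = (m + 28)*(m - 47) = (28 + m)*(-47 + m) = (-47 + m)*(28 + m))
(-4951 + (-17 + 16)*(-21))*(g((5 - 2)*0) + 2589) = (-4951 + (-17 + 16)*(-21))*((-1316 + ((5 - 2)*0)² - 19*(5 - 2)*0) + 2589) = (-4951 - 1*(-21))*((-1316 + (3*0)² - 57*0) + 2589) = (-4951 + 21)*((-1316 + 0² - 19*0) + 2589) = -4930*((-1316 + 0 + 0) + 2589) = -4930*(-1316 + 2589) = -4930*1273 = -6275890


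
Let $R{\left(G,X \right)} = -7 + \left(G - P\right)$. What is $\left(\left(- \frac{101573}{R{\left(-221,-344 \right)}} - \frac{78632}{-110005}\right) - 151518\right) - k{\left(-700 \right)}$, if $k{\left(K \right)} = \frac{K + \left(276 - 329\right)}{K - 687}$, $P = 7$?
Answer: $- \frac{1083452373596266}{7171115945} \approx -1.5109 \cdot 10^{5}$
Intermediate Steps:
$k{\left(K \right)} = \frac{-53 + K}{-687 + K}$ ($k{\left(K \right)} = \frac{K - 53}{-687 + K} = \frac{-53 + K}{-687 + K}$)
$R{\left(G,X \right)} = -14 + G$ ($R{\left(G,X \right)} = -7 + \left(G - 7\right) = -7 + \left(-7 + G\right) = -14 + G$)
$\left(\left(- \frac{101573}{R{\left(-221,-344 \right)}} - \frac{78632}{-110005}\right) - 151518\right) - k{\left(-700 \right)} = \left(\left(- \frac{101573}{-14 - 221} - \frac{78632}{-110005}\right) - 151518\right) - \frac{-53 - 700}{-687 - 700} = \left(\left(- \frac{101573}{-235} - - \frac{78632}{110005}\right) - 151518\right) - \frac{1}{-1387} \left(-753\right) = \left(\left(\left(-101573\right) \left(- \frac{1}{235}\right) + \frac{78632}{110005}\right) - 151518\right) - \left(- \frac{1}{1387}\right) \left(-753\right) = \left(\left(\frac{101573}{235} + \frac{78632}{110005}\right) - 151518\right) - \frac{753}{1387} = \left(\frac{2238403277}{5170235} - 151518\right) - \frac{753}{1387} = - \frac{781145263453}{5170235} - \frac{753}{1387} = - \frac{1083452373596266}{7171115945}$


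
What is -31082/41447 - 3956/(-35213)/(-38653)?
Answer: -1839369736810/2452739914121 ≈ -0.74992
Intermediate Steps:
-31082/41447 - 3956/(-35213)/(-38653) = -31082*1/41447 - 3956*(-1/35213)*(-1/38653) = -31082/41447 + (172/1531)*(-1/38653) = -31082/41447 - 172/59177743 = -1839369736810/2452739914121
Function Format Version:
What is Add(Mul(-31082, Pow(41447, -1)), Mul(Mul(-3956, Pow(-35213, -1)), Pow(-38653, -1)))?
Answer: Rational(-1839369736810, 2452739914121) ≈ -0.74992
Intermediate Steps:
Add(Mul(-31082, Pow(41447, -1)), Mul(Mul(-3956, Pow(-35213, -1)), Pow(-38653, -1))) = Add(Mul(-31082, Rational(1, 41447)), Mul(Mul(-3956, Rational(-1, 35213)), Rational(-1, 38653))) = Add(Rational(-31082, 41447), Mul(Rational(172, 1531), Rational(-1, 38653))) = Add(Rational(-31082, 41447), Rational(-172, 59177743)) = Rational(-1839369736810, 2452739914121)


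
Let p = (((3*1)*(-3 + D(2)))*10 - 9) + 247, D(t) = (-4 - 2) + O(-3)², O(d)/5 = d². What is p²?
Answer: 3686675524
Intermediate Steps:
O(d) = 5*d²
D(t) = 2019 (D(t) = (-4 - 2) + (5*(-3)²)² = -6 + (5*9)² = -6 + 45² = -6 + 2025 = 2019)
p = 60718 (p = (((3*1)*(-3 + 2019))*10 - 9) + 247 = ((3*2016)*10 - 9) + 247 = (6048*10 - 9) + 247 = (60480 - 9) + 247 = 60471 + 247 = 60718)
p² = 60718² = 3686675524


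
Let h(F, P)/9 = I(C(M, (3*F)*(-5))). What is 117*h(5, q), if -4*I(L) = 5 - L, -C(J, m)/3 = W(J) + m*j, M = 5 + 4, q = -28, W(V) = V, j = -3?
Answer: -744471/4 ≈ -1.8612e+5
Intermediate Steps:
M = 9
C(J, m) = -3*J + 9*m (C(J, m) = -3*(J + m*(-3)) = -3*(J - 3*m) = -3*J + 9*m)
I(L) = -5/4 + L/4 (I(L) = -(5 - L)/4 = -5/4 + L/4)
h(F, P) = -72 - 1215*F/4 (h(F, P) = 9*(-5/4 + (-3*9 + 9*((3*F)*(-5)))/4) = 9*(-5/4 + (-27 + 9*(-15*F))/4) = 9*(-5/4 + (-27 - 135*F)/4) = 9*(-5/4 + (-27/4 - 135*F/4)) = 9*(-8 - 135*F/4) = -72 - 1215*F/4)
117*h(5, q) = 117*(-72 - 1215/4*5) = 117*(-72 - 6075/4) = 117*(-6363/4) = -744471/4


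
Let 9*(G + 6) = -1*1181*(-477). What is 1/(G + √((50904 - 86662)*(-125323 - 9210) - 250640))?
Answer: -62587/893247805 + √4810380374/893247805 ≈ 7.5790e-6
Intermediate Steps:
G = 62587 (G = -6 + (-1*1181*(-477))/9 = -6 + (-1181*(-477))/9 = -6 + (⅑)*563337 = -6 + 62593 = 62587)
1/(G + √((50904 - 86662)*(-125323 - 9210) - 250640)) = 1/(62587 + √((50904 - 86662)*(-125323 - 9210) - 250640)) = 1/(62587 + √(-35758*(-134533) - 250640)) = 1/(62587 + √(4810631014 - 250640)) = 1/(62587 + √4810380374)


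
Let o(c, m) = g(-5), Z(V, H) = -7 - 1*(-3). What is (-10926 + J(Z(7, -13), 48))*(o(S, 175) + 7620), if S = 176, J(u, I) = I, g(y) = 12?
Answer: -83020896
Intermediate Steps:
Z(V, H) = -4 (Z(V, H) = -7 + 3 = -4)
o(c, m) = 12
(-10926 + J(Z(7, -13), 48))*(o(S, 175) + 7620) = (-10926 + 48)*(12 + 7620) = -10878*7632 = -83020896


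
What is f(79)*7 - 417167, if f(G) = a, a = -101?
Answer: -417874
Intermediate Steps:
f(G) = -101
f(79)*7 - 417167 = -101*7 - 417167 = -707 - 417167 = -417874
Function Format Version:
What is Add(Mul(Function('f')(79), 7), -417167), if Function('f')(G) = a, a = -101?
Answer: -417874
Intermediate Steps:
Function('f')(G) = -101
Add(Mul(Function('f')(79), 7), -417167) = Add(Mul(-101, 7), -417167) = Add(-707, -417167) = -417874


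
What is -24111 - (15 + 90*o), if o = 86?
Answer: -31866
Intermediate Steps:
-24111 - (15 + 90*o) = -24111 - (15 + 90*86) = -24111 - (15 + 7740) = -24111 - 1*7755 = -24111 - 7755 = -31866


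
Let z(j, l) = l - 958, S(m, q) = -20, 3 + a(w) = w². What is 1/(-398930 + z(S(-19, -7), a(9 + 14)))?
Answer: -1/399362 ≈ -2.5040e-6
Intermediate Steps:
a(w) = -3 + w²
z(j, l) = -958 + l
1/(-398930 + z(S(-19, -7), a(9 + 14))) = 1/(-398930 + (-958 + (-3 + (9 + 14)²))) = 1/(-398930 + (-958 + (-3 + 23²))) = 1/(-398930 + (-958 + (-3 + 529))) = 1/(-398930 + (-958 + 526)) = 1/(-398930 - 432) = 1/(-399362) = -1/399362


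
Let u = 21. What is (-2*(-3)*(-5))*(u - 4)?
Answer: -510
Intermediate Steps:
(-2*(-3)*(-5))*(u - 4) = (-2*(-3)*(-5))*(21 - 4) = (6*(-5))*17 = -30*17 = -510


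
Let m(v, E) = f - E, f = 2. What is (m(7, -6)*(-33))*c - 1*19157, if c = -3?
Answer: -18365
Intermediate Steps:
m(v, E) = 2 - E
(m(7, -6)*(-33))*c - 1*19157 = ((2 - 1*(-6))*(-33))*(-3) - 1*19157 = ((2 + 6)*(-33))*(-3) - 19157 = (8*(-33))*(-3) - 19157 = -264*(-3) - 19157 = 792 - 19157 = -18365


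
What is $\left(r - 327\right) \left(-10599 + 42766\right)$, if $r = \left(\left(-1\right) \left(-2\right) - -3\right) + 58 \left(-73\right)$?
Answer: $-146552852$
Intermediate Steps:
$r = -4229$ ($r = \left(2 + 3\right) - 4234 = 5 - 4234 = -4229$)
$\left(r - 327\right) \left(-10599 + 42766\right) = \left(-4229 - 327\right) \left(-10599 + 42766\right) = \left(-4556\right) 32167 = -146552852$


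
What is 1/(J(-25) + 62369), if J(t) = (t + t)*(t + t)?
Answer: 1/64869 ≈ 1.5416e-5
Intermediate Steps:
J(t) = 4*t**2 (J(t) = (2*t)*(2*t) = 4*t**2)
1/(J(-25) + 62369) = 1/(4*(-25)**2 + 62369) = 1/(4*625 + 62369) = 1/(2500 + 62369) = 1/64869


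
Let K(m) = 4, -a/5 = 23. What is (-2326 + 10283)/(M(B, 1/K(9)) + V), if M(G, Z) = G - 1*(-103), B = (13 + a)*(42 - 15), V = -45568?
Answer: -7957/48219 ≈ -0.16502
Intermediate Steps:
a = -115 (a = -5*23 = -115)
B = -2754 (B = (13 - 115)*(42 - 15) = -102*27 = -2754)
M(G, Z) = 103 + G (M(G, Z) = G + 103 = 103 + G)
(-2326 + 10283)/(M(B, 1/K(9)) + V) = (-2326 + 10283)/((103 - 2754) - 45568) = 7957/(-2651 - 45568) = 7957/(-48219) = 7957*(-1/48219) = -7957/48219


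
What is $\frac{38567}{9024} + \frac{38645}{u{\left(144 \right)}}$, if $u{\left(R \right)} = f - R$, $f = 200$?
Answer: $\frac{43861529}{63168} \approx 694.36$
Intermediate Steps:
$u{\left(R \right)} = 200 - R$
$\frac{38567}{9024} + \frac{38645}{u{\left(144 \right)}} = \frac{38567}{9024} + \frac{38645}{200 - 144} = 38567 \cdot \frac{1}{9024} + \frac{38645}{200 - 144} = \frac{38567}{9024} + \frac{38645}{56} = \frac{43861529}{63168}$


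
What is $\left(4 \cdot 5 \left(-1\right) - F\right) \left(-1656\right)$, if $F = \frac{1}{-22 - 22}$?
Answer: $\frac{363906}{11} \approx 33082.0$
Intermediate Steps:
$F = - \frac{1}{44}$ ($F = \frac{1}{-44} = - \frac{1}{44} \approx -0.022727$)
$\left(4 \cdot 5 \left(-1\right) - F\right) \left(-1656\right) = \left(4 \cdot 5 \left(-1\right) - - \frac{1}{44}\right) \left(-1656\right) = \left(20 \left(-1\right) + \frac{1}{44}\right) \left(-1656\right) = \left(-20 + \frac{1}{44}\right) \left(-1656\right) = \left(- \frac{879}{44}\right) \left(-1656\right) = \frac{363906}{11}$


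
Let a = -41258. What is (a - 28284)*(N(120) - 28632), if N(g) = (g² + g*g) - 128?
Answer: -2781680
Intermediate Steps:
N(g) = -128 + 2*g² (N(g) = (g² + g²) - 128 = 2*g² - 128 = -128 + 2*g²)
(a - 28284)*(N(120) - 28632) = (-41258 - 28284)*((-128 + 2*120²) - 28632) = -69542*((-128 + 2*14400) - 28632) = -69542*((-128 + 28800) - 28632) = -69542*(28672 - 28632) = -69542*40 = -2781680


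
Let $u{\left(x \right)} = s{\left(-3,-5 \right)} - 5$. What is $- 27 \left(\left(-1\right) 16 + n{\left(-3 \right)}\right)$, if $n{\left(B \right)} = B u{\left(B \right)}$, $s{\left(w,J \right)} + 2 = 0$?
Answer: $-135$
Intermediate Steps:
$s{\left(w,J \right)} = -2$ ($s{\left(w,J \right)} = -2 + 0 = -2$)
$u{\left(x \right)} = -7$ ($u{\left(x \right)} = -2 - 5 = -7$)
$n{\left(B \right)} = - 7 B$ ($n{\left(B \right)} = B \left(-7\right) = - 7 B$)
$- 27 \left(\left(-1\right) 16 + n{\left(-3 \right)}\right) = - 27 \left(\left(-1\right) 16 - -21\right) = - 27 \left(-16 + 21\right) = \left(-27\right) 5 = -135$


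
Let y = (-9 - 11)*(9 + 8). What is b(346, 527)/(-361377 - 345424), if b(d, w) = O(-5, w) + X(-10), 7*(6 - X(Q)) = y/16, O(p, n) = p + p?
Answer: 27/19790428 ≈ 1.3643e-6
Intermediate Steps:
y = -340 (y = -20*17 = -340)
O(p, n) = 2*p
X(Q) = 253/28 (X(Q) = 6 - (-340)/(7*16) = 6 - 1/7*(-85/4) = 6 + 85/28 = 253/28)
b(d, w) = -27/28 (b(d, w) = 2*(-5) + 253/28 = -10 + 253/28 = -27/28)
b(346, 527)/(-361377 - 345424) = -27/(28*(-361377 - 345424)) = -27/28/(-706801) = -27/28*(-1/706801) = 27/19790428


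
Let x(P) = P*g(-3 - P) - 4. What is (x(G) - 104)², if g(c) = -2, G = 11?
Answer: 16900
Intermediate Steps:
x(P) = -4 - 2*P (x(P) = P*(-2) - 4 = -2*P - 4 = -4 - 2*P)
(x(G) - 104)² = ((-4 - 2*11) - 104)² = ((-4 - 22) - 104)² = (-26 - 104)² = (-130)² = 16900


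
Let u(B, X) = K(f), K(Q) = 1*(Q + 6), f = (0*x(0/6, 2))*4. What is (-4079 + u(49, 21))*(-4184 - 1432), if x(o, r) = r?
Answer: 22873968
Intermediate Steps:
f = 0 (f = (0*2)*4 = 0*4 = 0)
K(Q) = 6 + Q (K(Q) = 1*(6 + Q) = 6 + Q)
u(B, X) = 6 (u(B, X) = 6 + 0 = 6)
(-4079 + u(49, 21))*(-4184 - 1432) = (-4079 + 6)*(-4184 - 1432) = -4073*(-5616) = 22873968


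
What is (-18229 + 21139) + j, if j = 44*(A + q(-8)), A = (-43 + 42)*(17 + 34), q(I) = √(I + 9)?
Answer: 710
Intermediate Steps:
q(I) = √(9 + I)
A = -51 (A = -1*51 = -51)
j = -2200 (j = 44*(-51 + √(9 - 8)) = 44*(-51 + √1) = 44*(-51 + 1) = 44*(-50) = -2200)
(-18229 + 21139) + j = (-18229 + 21139) - 2200 = 2910 - 2200 = 710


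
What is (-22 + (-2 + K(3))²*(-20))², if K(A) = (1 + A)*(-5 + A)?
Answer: 4088484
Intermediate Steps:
(-22 + (-2 + K(3))²*(-20))² = (-22 + (-2 + (-5 + 3² - 4*3))²*(-20))² = (-22 + (-2 + (-5 + 9 - 12))²*(-20))² = (-22 + (-2 - 8)²*(-20))² = (-22 + (-10)²*(-20))² = (-22 + 100*(-20))² = (-22 - 2000)² = (-2022)² = 4088484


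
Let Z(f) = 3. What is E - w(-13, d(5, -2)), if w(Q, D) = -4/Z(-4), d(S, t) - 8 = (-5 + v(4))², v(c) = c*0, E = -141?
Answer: -419/3 ≈ -139.67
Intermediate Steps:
v(c) = 0
d(S, t) = 33 (d(S, t) = 8 + (-5 + 0)² = 8 + (-5)² = 8 + 25 = 33)
w(Q, D) = -4/3
E - w(-13, d(5, -2)) = -141 - 1*(-4/3) = -141 + 4/3 = -419/3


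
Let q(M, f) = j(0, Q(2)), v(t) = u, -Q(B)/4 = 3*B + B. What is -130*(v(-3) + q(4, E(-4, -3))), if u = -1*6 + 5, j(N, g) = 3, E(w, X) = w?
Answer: -260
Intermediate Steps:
Q(B) = -16*B (Q(B) = -4*(3*B + B) = -16*B)
u = -1 (u = -6 + 5 = -1)
v(t) = -1
q(M, f) = 3
-130*(v(-3) + q(4, E(-4, -3))) = -130*(-1 + 3) = -130*2 = -260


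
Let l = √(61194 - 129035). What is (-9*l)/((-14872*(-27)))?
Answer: -I*√67841/44616 ≈ -0.0058379*I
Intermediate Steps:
l = I*√67841 (l = √(-67841) = I*√67841 ≈ 260.46*I)
(-9*l)/((-14872*(-27))) = (-9*I*√67841)/((-14872*(-27))) = -9*I*√67841/401544 = -9*I*√67841*(1/401544) = -I*√67841/44616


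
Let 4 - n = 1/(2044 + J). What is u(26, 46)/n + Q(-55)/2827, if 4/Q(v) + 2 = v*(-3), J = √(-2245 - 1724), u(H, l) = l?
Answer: 118176575436604/10274960512443 - 322*I/7432681 ≈ 11.501 - 4.3322e-5*I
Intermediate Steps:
J = 63*I (J = √(-3969) = 63*I ≈ 63.0*I)
n = 4 - (2044 - 63*I)/4181905 (n = 4 - 1/(2044 + 63*I) = 4 - (2044 - 63*I)/4181905 ≈ 3.9995 + 1.5065e-5*I)
Q(v) = 4/(-2 - 3*v) (Q(v) = 4/(-2 + v*(-3)) = 4/(-2 - 3*v))
u(26, 46)/n + Q(-55)/2827 = 46/(2389368/597415 + 9*I/597415) - 4/(2 + 3*(-55))/2827 = 46*(4181905*(2389368/597415 - 9*I/597415)/66894129) - 4/(2 - 165)*(1/2827) = 192367630*(2389368/597415 - 9*I/597415)/66894129 - 4/(-163)*(1/2827) = 192367630*(2389368/597415 - 9*I/597415)/66894129 - 4*(-1/163)*(1/2827) = 192367630*(2389368/597415 - 9*I/597415)/66894129 + (4/163)*(1/2827) = 192367630*(2389368/597415 - 9*I/597415)/66894129 + 4/460801 = 4/460801 + 192367630*(2389368/597415 - 9*I/597415)/66894129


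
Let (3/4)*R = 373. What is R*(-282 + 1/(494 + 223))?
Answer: -301671956/2151 ≈ -1.4025e+5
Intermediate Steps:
R = 1492/3 (R = (4/3)*373 = 1492/3 ≈ 497.33)
R*(-282 + 1/(494 + 223)) = 1492*(-282 + 1/(494 + 223))/3 = 1492*(-282 + 1/717)/3 = (1492/3)*(-202193/717) = -301671956/2151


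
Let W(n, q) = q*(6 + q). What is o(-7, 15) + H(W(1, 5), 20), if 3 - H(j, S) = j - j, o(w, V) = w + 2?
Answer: -2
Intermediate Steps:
o(w, V) = 2 + w
H(j, S) = 3 (H(j, S) = 3 - (j - j) = 3 - 1*0 = 3 + 0 = 3)
o(-7, 15) + H(W(1, 5), 20) = (2 - 7) + 3 = -5 + 3 = -2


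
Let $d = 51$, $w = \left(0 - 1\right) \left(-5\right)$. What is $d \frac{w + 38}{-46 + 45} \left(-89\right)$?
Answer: $195177$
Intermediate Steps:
$w = 5$ ($w = \left(-1\right) \left(-5\right) = 5$)
$d \frac{w + 38}{-46 + 45} \left(-89\right) = 51 \frac{5 + 38}{-46 + 45} \left(-89\right) = 51 \frac{43}{-1} \left(-89\right) = 51 \cdot 43 \left(-1\right) \left(-89\right) = 51 \left(-43\right) \left(-89\right) = \left(-2193\right) \left(-89\right) = 195177$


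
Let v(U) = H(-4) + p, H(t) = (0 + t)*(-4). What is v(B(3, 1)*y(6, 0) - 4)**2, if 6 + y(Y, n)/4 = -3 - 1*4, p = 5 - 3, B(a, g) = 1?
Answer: 324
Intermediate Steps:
H(t) = -4*t (H(t) = t*(-4) = -4*t)
p = 2
y(Y, n) = -52 (y(Y, n) = -24 + 4*(-3 - 1*4) = -24 + 4*(-3 - 4) = -24 + 4*(-7) = -24 - 28 = -52)
v(U) = 18 (v(U) = -4*(-4) + 2 = 16 + 2 = 18)
v(B(3, 1)*y(6, 0) - 4)**2 = 18**2 = 324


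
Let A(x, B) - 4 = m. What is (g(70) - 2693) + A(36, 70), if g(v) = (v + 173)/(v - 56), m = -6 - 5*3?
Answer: -37697/14 ≈ -2692.6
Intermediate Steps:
m = -21 (m = -6 - 15 = -21)
A(x, B) = -17 (A(x, B) = 4 - 21 = -17)
g(v) = (173 + v)/(-56 + v)
(g(70) - 2693) + A(36, 70) = ((173 + 70)/(-56 + 70) - 2693) - 17 = (243/14 - 2693) - 17 = -37459/14 - 17 = -37697/14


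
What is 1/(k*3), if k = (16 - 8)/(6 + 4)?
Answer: 5/12 ≈ 0.41667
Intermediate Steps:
k = ⅘ (k = 8/10 = 8*(⅒) = ⅘ ≈ 0.80000)
1/(k*3) = 1/((⅘)*3) = 1/(12/5) = 5/12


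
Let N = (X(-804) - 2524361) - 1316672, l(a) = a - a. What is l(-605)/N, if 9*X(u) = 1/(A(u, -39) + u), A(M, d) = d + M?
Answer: 0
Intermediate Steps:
A(M, d) = M + d
l(a) = 0
X(u) = 1/(9*(-39 + 2*u)) (X(u) = 1/(9*((u - 39) + u)) = 1/(9*((-39 + u) + u)) = 1/(9*(-39 + 2*u)))
N = -56935632160/14823 (N = (1/(9*(-39 + 2*(-804))) - 2524361) - 1316672 = (1/(9*(-39 - 1608)) - 2524361) - 1316672 = ((⅑)/(-1647) - 2524361) - 1316672 = ((⅑)*(-1/1647) - 2524361) - 1316672 = (-1/14823 - 2524361) - 1316672 = -37418603104/14823 - 1316672 = -56935632160/14823 ≈ -3.8410e+6)
l(-605)/N = 0/(-56935632160/14823) = 0*(-14823/56935632160) = 0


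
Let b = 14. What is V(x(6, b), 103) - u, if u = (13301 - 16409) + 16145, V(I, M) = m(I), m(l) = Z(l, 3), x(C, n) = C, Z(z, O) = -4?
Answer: -13041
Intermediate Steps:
m(l) = -4
V(I, M) = -4
u = 13037 (u = -3108 + 16145 = 13037)
V(x(6, b), 103) - u = -4 - 1*13037 = -4 - 13037 = -13041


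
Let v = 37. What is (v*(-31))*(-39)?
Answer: 44733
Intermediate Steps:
(v*(-31))*(-39) = (37*(-31))*(-39) = -1147*(-39) = 44733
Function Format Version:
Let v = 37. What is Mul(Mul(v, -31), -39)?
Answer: 44733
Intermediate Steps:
Mul(Mul(v, -31), -39) = Mul(Mul(37, -31), -39) = Mul(-1147, -39) = 44733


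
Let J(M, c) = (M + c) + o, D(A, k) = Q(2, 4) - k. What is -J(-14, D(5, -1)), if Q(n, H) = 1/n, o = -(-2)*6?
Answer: ½ ≈ 0.50000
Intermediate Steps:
o = 12 (o = -2*(-6) = 12)
D(A, k) = ½ - k (D(A, k) = 1/2 - k = ½ - k)
J(M, c) = 12 + M + c (J(M, c) = (M + c) + 12 = 12 + M + c)
-J(-14, D(5, -1)) = -(12 - 14 + (½ - 1*(-1))) = -(12 - 14 + (½ + 1)) = -(12 - 14 + 3/2) = -1*(-½) = ½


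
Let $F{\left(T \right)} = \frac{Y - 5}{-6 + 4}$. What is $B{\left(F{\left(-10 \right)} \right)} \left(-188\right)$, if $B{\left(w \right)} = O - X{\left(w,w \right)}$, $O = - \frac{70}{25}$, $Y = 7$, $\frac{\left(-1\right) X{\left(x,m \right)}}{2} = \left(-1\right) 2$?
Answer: $\frac{6392}{5} \approx 1278.4$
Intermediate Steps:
$X{\left(x,m \right)} = 4$ ($X{\left(x,m \right)} = - 2 \left(\left(-1\right) 2\right) = \left(-2\right) \left(-2\right) = 4$)
$O = - \frac{14}{5}$ ($O = \left(-70\right) \frac{1}{25} = - \frac{14}{5} \approx -2.8$)
$F{\left(T \right)} = -1$ ($F{\left(T \right)} = \frac{7 - 5}{-6 + 4} = \frac{2}{-2} = 2 \left(- \frac{1}{2}\right) = -1$)
$B{\left(w \right)} = - \frac{34}{5}$ ($B{\left(w \right)} = - \frac{14}{5} - 4 = - \frac{34}{5}$)
$B{\left(F{\left(-10 \right)} \right)} \left(-188\right) = \left(- \frac{34}{5}\right) \left(-188\right) = \frac{6392}{5}$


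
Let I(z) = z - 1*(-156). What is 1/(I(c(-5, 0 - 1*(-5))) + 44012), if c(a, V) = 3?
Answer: 1/44171 ≈ 2.2639e-5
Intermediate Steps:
I(z) = 156 + z (I(z) = z + 156 = 156 + z)
1/(I(c(-5, 0 - 1*(-5))) + 44012) = 1/((156 + 3) + 44012) = 1/(159 + 44012) = 1/44171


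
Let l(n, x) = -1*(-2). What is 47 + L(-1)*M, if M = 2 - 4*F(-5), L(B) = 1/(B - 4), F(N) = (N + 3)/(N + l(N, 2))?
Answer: 707/15 ≈ 47.133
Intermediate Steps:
l(n, x) = 2
F(N) = (3 + N)/(2 + N) (F(N) = (N + 3)/(N + 2) = (3 + N)/(2 + N))
L(B) = 1/(-4 + B)
M = -⅔ (M = 2 - 4*(3 - 5)/(2 - 5) = 2 - 4*(-2)/(-3) = 2 - (-4)*(-2)/3 = 2 - 4*⅔ = 2 - 8/3 = -⅔ ≈ -0.66667)
47 + L(-1)*M = 47 - ⅔/(-4 - 1) = 47 - ⅔/(-5) = 47 - ⅕*(-⅔) = 47 + 2/15 = 707/15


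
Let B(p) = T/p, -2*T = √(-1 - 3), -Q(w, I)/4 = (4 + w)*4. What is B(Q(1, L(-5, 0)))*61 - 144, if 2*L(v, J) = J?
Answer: -144 + 61*I/80 ≈ -144.0 + 0.7625*I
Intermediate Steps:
L(v, J) = J/2
Q(w, I) = -64 - 16*w (Q(w, I) = -4*(4 + w)*4 = -4*(16 + 4*w) = -64 - 16*w)
T = -I (T = -√(-1 - 3)/2 = -I ≈ -1.0*I)
B(p) = -I/p (B(p) = (-I)/p = -I/p)
B(Q(1, L(-5, 0)))*61 - 144 = -I/(-64 - 16*1)*61 - 144 = -I/(-64 - 16)*61 - 144 = -1*I/(-80)*61 - 144 = -1*I*(-1/80)*61 - 144 = (I/80)*61 - 144 = 61*I/80 - 144 = -144 + 61*I/80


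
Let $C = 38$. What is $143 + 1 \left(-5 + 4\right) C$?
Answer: $105$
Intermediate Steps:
$143 + 1 \left(-5 + 4\right) C = 143 + 1 \left(-5 + 4\right) 38 = 143 + 1 \left(-1\right) 38 = 143 - 38 = 105$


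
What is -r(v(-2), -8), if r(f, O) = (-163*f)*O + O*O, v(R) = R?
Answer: 2544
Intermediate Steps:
r(f, O) = O² - 163*O*f (r(f, O) = -163*O*f + O² = O² - 163*O*f)
-r(v(-2), -8) = -(-8)*(-8 - 163*(-2)) = -(-8)*(-8 + 326) = -(-8)*318 = -1*(-2544) = 2544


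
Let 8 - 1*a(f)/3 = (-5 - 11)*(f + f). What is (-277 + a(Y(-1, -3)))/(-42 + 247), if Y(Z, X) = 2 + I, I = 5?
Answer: 419/205 ≈ 2.0439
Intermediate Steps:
Y(Z, X) = 7 (Y(Z, X) = 2 + 5 = 7)
a(f) = 24 + 96*f (a(f) = 24 - 3*(-5 - 11)*(f + f) = 24 - (-48)*2*f = 24 - (-96)*f = 24 + 96*f)
(-277 + a(Y(-1, -3)))/(-42 + 247) = (-277 + (24 + 96*7))/(-42 + 247) = (-277 + (24 + 672))/205 = (-277 + 696)*(1/205) = 419*(1/205) = 419/205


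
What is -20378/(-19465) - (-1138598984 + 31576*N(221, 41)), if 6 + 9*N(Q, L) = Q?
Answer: 199333318424842/175185 ≈ 1.1378e+9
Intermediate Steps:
N(Q, L) = -⅔ + Q/9
-20378/(-19465) - (-1138598984 + 31576*N(221, 41)) = -20378/(-19465) - (-3415860104/3 + 6978296/9) = -20378*(-1/19465) - 31576/(1/(-36059 + (-⅔ + 221/9))) = 20378/19465 - 31576/(1/(-36059 + 215/9)) = 20378/19465 - 31576/(1/(-324316/9)) = 20378/19465 - 31576/(-9/324316) = 20378/19465 - 31576*(-324316/9) = 20378/19465 + 10240602016/9 = 199333318424842/175185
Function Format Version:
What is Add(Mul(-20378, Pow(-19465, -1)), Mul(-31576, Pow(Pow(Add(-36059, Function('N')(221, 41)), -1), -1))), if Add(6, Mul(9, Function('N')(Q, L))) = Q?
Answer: Rational(199333318424842, 175185) ≈ 1.1378e+9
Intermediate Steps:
Function('N')(Q, L) = Add(Rational(-2, 3), Mul(Rational(1, 9), Q))
Add(Mul(-20378, Pow(-19465, -1)), Mul(-31576, Pow(Pow(Add(-36059, Function('N')(221, 41)), -1), -1))) = Add(Mul(-20378, Pow(-19465, -1)), Mul(-31576, Pow(Pow(Add(-36059, Add(Rational(-2, 3), Mul(Rational(1, 9), 221))), -1), -1))) = Add(Mul(-20378, Rational(-1, 19465)), Mul(-31576, Pow(Pow(Add(-36059, Add(Rational(-2, 3), Rational(221, 9))), -1), -1))) = Add(Rational(20378, 19465), Mul(-31576, Pow(Pow(Add(-36059, Rational(215, 9)), -1), -1))) = Add(Rational(20378, 19465), Mul(-31576, Pow(Pow(Rational(-324316, 9), -1), -1))) = Add(Rational(20378, 19465), Mul(-31576, Pow(Rational(-9, 324316), -1))) = Add(Rational(20378, 19465), Mul(-31576, Rational(-324316, 9))) = Add(Rational(20378, 19465), Rational(10240602016, 9)) = Rational(199333318424842, 175185)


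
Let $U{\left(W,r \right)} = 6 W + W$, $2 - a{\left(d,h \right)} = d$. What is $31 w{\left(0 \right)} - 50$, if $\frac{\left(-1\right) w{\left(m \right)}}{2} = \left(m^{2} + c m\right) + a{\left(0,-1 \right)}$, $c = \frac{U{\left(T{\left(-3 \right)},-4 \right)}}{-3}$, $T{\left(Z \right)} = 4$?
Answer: $-174$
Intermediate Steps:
$a{\left(d,h \right)} = 2 - d$
$U{\left(W,r \right)} = 7 W$
$c = - \frac{28}{3}$ ($c = \frac{7 \cdot 4}{-3} = 28 \left(- \frac{1}{3}\right) = - \frac{28}{3} \approx -9.3333$)
$w{\left(m \right)} = -4 - 2 m^{2} + \frac{56 m}{3}$ ($w{\left(m \right)} = - 2 \left(\left(m^{2} - \frac{28 m}{3}\right) + \left(2 - 0\right)\right) = - 2 \left(\left(m^{2} - \frac{28 m}{3}\right) + \left(2 + 0\right)\right) = - 2 \left(\left(m^{2} - \frac{28 m}{3}\right) + 2\right) = - 2 \left(2 + m^{2} - \frac{28 m}{3}\right) = -4 - 2 m^{2} + \frac{56 m}{3}$)
$31 w{\left(0 \right)} - 50 = 31 \left(-4 - 2 \cdot 0^{2} + \frac{56}{3} \cdot 0\right) - 50 = 31 \left(-4 - 0 + 0\right) - 50 = 31 \left(-4 + 0 + 0\right) - 50 = 31 \left(-4\right) - 50 = -124 - 50 = -174$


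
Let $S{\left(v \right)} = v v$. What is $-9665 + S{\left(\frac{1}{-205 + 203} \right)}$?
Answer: $- \frac{38659}{4} \approx -9664.8$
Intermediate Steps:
$S{\left(v \right)} = v^{2}$
$-9665 + S{\left(\frac{1}{-205 + 203} \right)} = -9665 + \left(\frac{1}{-205 + 203}\right)^{2} = -9665 + \left(\frac{1}{-2}\right)^{2} = -9665 + \left(- \frac{1}{2}\right)^{2} = -9665 + \frac{1}{4} = - \frac{38659}{4}$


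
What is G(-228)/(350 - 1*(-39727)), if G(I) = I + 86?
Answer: -142/40077 ≈ -0.0035432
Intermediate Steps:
G(I) = 86 + I
G(-228)/(350 - 1*(-39727)) = (86 - 228)/(350 - 1*(-39727)) = -142/(350 + 39727) = -142/40077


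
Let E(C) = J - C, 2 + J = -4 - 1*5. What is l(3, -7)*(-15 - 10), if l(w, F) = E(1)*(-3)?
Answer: -900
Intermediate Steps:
J = -11 (J = -2 + (-4 - 1*5) = -2 + (-4 - 5) = -2 - 9 = -11)
E(C) = -11 - C
l(w, F) = 36 (l(w, F) = (-11 - 1*1)*(-3) = (-11 - 1)*(-3) = -12*(-3) = 36)
l(3, -7)*(-15 - 10) = 36*(-15 - 10) = 36*(-25) = -900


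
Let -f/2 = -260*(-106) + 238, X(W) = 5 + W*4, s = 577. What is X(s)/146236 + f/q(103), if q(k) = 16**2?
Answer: -508096533/2339776 ≈ -217.16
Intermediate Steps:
X(W) = 5 + 4*W
q(k) = 256
f = -55596 (f = -2*(-260*(-106) + 238) = -2*(27560 + 238) = -2*27798 = -55596)
X(s)/146236 + f/q(103) = (5 + 4*577)/146236 - 55596/256 = (5 + 2308)*(1/146236) - 55596*1/256 = 2313*(1/146236) - 13899/64 = 2313/146236 - 13899/64 = -508096533/2339776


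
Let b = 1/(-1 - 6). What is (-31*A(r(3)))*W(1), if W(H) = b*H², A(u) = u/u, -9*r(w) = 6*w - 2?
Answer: 31/7 ≈ 4.4286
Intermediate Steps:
b = -⅐ (b = 1/(-7) = -⅐ ≈ -0.14286)
r(w) = 2/9 - 2*w/3 (r(w) = -(6*w - 2)/9 = -(-2 + 6*w)/9 = 2/9 - 2*w/3)
A(u) = 1
W(H) = -H²/7
(-31*A(r(3)))*W(1) = (-31*1)*(-⅐*1²) = -(-31)/7 = -31*(-⅐) = 31/7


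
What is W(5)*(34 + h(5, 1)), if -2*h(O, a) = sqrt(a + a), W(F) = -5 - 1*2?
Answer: -238 + 7*sqrt(2)/2 ≈ -233.05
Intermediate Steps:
W(F) = -7 (W(F) = -5 - 2 = -7)
h(O, a) = -sqrt(2)*sqrt(a)/2 (h(O, a) = -sqrt(a + a)/2 = -sqrt(2)*sqrt(a)/2)
W(5)*(34 + h(5, 1)) = -7*(34 - sqrt(2)*sqrt(1)/2) = -7*(34 - 1/2*sqrt(2)*1) = -7*(34 - sqrt(2)/2) = -238 + 7*sqrt(2)/2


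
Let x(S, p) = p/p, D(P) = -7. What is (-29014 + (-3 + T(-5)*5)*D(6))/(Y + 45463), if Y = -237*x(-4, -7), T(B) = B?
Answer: -14409/22613 ≈ -0.63720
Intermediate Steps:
x(S, p) = 1
Y = -237 (Y = -237*1 = -237)
(-29014 + (-3 + T(-5)*5)*D(6))/(Y + 45463) = (-29014 + (-3 - 5*5)*(-7))/(-237 + 45463) = (-29014 + (-3 - 25)*(-7))/45226 = (-29014 - 28*(-7))*(1/45226) = (-29014 + 196)*(1/45226) = -28818*1/45226 = -14409/22613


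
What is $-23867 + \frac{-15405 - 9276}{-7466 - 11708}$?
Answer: $- \frac{457601177}{19174} \approx -23866.0$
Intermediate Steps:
$-23867 + \frac{-15405 - 9276}{-7466 - 11708} = -23867 - \frac{24681}{-19174} = -23867 - - \frac{24681}{19174} = -23867 + \frac{24681}{19174} = - \frac{457601177}{19174}$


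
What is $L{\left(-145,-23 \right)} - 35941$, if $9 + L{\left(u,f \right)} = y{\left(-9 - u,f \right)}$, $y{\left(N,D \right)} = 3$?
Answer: $-35947$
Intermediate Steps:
$L{\left(u,f \right)} = -6$ ($L{\left(u,f \right)} = -9 + 3 = -6$)
$L{\left(-145,-23 \right)} - 35941 = -6 - 35941 = -35947$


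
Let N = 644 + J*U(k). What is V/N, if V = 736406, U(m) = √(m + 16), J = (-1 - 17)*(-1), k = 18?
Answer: 59280683/50465 - 3313827*√34/100930 ≈ 983.24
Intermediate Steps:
J = 18 (J = -18*(-1) = 18)
U(m) = √(16 + m)
N = 644 + 18*√34 (N = 644 + 18*√(16 + 18) = 644 + 18*√34 ≈ 748.96)
V/N = 736406/(644 + 18*√34)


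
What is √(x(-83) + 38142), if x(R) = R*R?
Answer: 7*√919 ≈ 212.21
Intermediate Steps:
x(R) = R²
√(x(-83) + 38142) = √((-83)² + 38142) = √(6889 + 38142) = √45031 = 7*√919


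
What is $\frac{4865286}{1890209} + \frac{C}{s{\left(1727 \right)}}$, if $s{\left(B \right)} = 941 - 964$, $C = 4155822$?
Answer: $- \frac{341533054140}{1890209} \approx -1.8069 \cdot 10^{5}$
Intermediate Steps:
$s{\left(B \right)} = -23$
$\frac{4865286}{1890209} + \frac{C}{s{\left(1727 \right)}} = \frac{4865286}{1890209} + \frac{4155822}{-23} = 4865286 \cdot \frac{1}{1890209} + 4155822 \left(- \frac{1}{23}\right) = \frac{4865286}{1890209} - \frac{4155822}{23} = - \frac{341533054140}{1890209}$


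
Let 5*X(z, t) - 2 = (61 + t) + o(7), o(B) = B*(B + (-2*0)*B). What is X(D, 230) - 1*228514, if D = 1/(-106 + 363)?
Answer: -1142228/5 ≈ -2.2845e+5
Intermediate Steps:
o(B) = B² (o(B) = B*(B + 0*B) = B*(B + 0) = B*B = B²)
D = 1/257 ≈ 0.0038911
X(z, t) = 112/5 + t/5 (X(z, t) = ⅖ + ((61 + t) + 7²)/5 = ⅖ + ((61 + t) + 49)/5 = ⅖ + (110 + t)/5 = ⅖ + (22 + t/5) = 112/5 + t/5)
X(D, 230) - 1*228514 = (112/5 + (⅕)*230) - 1*228514 = (112/5 + 46) - 228514 = 342/5 - 228514 = -1142228/5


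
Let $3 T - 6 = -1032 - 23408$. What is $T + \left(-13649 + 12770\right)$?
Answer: $- \frac{27071}{3} \approx -9023.7$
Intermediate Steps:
$T = - \frac{24434}{3}$ ($T = 2 + \frac{-1032 - 23408}{3} = 2 + \frac{1}{3} \left(-24440\right) = 2 - \frac{24440}{3} = - \frac{24434}{3} \approx -8144.7$)
$T + \left(-13649 + 12770\right) = - \frac{24434}{3} + \left(-13649 + 12770\right) = - \frac{24434}{3} - 879 = - \frac{27071}{3}$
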